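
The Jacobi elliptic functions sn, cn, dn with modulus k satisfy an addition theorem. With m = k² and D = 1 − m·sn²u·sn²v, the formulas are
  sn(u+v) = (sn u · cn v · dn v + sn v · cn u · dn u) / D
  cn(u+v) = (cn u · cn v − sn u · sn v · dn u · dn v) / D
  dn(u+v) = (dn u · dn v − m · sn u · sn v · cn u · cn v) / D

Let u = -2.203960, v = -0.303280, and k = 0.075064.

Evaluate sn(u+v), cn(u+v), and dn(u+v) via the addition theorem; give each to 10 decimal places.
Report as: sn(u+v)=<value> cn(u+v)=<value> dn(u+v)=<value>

sn(u+v)=-0.5960450962 cn(u+v)=-0.8029509595 dn(u+v)=0.9989985964

sn u = -0.8083919452941432, cn u = -0.5886445980246069, dn u = 0.9981572020979833
sn v = -0.2986275705008397, cn v = 0.9543697261212585, dn v = 0.9997487258688336
m = k² = 0.005634604096
D = 1 − m·sn²u·sn²v = 0.9996716272092109
sn(u+v) = (sn u·cn v·dn v + sn v·cn u·dn u)/D = -0.5958493711963278/0.9996716272092109 = -0.5960450961879992
cn(u+v) = (cn u·cn v − sn u·sn v·dn u·dn v)/D = -0.8026872922203591/0.9996716272092109 = -0.8029509594677864
dn(u+v) = (dn u·dn v − m·sn u·sn v·cn u·cn v)/D = 0.9986705524251942/0.9996716272092109 = 0.9989985963822827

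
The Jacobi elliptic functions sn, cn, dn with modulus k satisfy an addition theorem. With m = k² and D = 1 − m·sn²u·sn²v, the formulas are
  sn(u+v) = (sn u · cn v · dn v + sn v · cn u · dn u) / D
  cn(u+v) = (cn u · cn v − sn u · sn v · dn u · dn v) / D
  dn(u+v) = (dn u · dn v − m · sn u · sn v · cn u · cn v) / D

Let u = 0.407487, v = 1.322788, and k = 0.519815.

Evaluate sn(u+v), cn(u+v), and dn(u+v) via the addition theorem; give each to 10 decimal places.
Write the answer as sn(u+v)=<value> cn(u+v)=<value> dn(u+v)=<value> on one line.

sn(u+v)=0.9995926684 cn(u+v)=-0.0285394000 dn(u+v)=0.8544076598

sn u = 0.3936007122896672, cn u = 0.9192815016549972, dn u = 0.9788457602692462
sn v = 0.9487491590172657, cn v = 0.3160301144891592, dn v = 0.8699306651862647
m = k² = 0.270207634225
D = 1 − m·sn²u·sn²v = 0.9623198889276352
sn(u+v) = (sn u·cn v·dn v + sn v·cn u·dn u)/D = 0.9619279055943984/0.9623198889276352 = 0.9995926683655332
cn(u+v) = (cn u·cn v − sn u·sn v·dn u·dn v)/D = -0.02746403219613309/0.9623198889276352 = -0.02853939995643002
dn(u+v) = (dn u·dn v − m·sn u·sn v·cn u·cn v)/D = 0.8222134843069851/0.9623198889276352 = 0.8544076598304768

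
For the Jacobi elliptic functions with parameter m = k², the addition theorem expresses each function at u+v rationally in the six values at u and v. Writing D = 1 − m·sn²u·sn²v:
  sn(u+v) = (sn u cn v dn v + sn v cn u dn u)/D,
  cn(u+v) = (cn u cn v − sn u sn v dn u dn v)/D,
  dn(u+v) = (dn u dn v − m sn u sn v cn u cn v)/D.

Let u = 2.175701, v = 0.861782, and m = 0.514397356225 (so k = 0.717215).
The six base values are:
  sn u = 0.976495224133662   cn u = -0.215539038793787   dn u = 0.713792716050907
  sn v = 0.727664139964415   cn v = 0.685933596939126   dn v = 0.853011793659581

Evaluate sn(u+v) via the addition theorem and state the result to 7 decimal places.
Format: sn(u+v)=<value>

sn(u+v)=0.6205809

m = k² = 0.514397356225
D = 1 − m·sn²u·sn²v = 0.7402826751278688
sn(u+v) = (sn u·cn v·dn v + sn v·cn u·dn u)/D = 0.4594053109329741/0.7402826751278688 = 0.6205809299179144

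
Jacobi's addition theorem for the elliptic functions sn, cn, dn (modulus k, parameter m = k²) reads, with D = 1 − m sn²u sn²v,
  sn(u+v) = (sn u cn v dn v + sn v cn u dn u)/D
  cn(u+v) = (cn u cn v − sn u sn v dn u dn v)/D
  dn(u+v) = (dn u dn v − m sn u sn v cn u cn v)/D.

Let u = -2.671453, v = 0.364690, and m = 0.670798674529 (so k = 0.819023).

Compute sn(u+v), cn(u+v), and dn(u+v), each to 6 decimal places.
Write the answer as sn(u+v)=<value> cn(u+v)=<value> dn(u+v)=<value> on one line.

sn(u+v)=-0.987616 cn(u+v)=-0.156894 dn(u+v)=0.587974

sn u = -0.9279817140544416, cn u = -0.3726257349950224, dn u = 0.6498782040468251
sn v = 0.3517413657385575, cn v = 0.9360972233846089, dn v = 0.9576050616983085
m = k² = 0.670798674529
D = 1 − m·sn²u·sn²v = 0.9285309640619565
sn(u+v) = (sn u·cn v·dn v + sn v·cn u·dn u)/D = -0.9170315856612451/0.9285309640619565 = -0.9876155143492403
cn(u+v) = (cn u·cn v − sn u·sn v·dn u·dn v)/D = -0.1456805481917501/0.9285309640619565 = -0.1568935811838252
dn(u+v) = (dn u·dn v − m·sn u·sn v·cn u·cn v)/D = 0.5459520728342921/0.9285309640619565 = 0.5879740083690556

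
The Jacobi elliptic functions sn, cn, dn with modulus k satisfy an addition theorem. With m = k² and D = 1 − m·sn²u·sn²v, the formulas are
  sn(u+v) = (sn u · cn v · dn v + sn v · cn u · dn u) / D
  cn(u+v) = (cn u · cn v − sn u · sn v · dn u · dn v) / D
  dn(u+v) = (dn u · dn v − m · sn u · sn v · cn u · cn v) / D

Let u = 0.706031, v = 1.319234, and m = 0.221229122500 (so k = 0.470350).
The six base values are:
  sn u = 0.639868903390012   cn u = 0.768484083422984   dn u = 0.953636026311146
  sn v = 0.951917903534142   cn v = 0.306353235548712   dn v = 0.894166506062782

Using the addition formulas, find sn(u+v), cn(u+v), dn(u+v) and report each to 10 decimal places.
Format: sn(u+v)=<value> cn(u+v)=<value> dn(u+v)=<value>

m = k² = 0.2212291225
D = 1 − m·sn²u·sn²v = 0.9179226556621486
sn(u+v) = (sn u·cn v·dn v + sn v·cn u·dn u)/D = 0.8728967477433793/0.9179226556621486 = 0.9509480372436285
cn(u+v) = (cn u·cn v − sn u·sn v·dn u·dn v)/D = -0.2839599787943412/0.9179226556621486 = -0.309350659385899
dn(u+v) = (dn u·dn v − m·sn u·sn v·cn u·cn v)/D = 0.820985232728713/0.9179226556621486 = 0.8943947811555983

sn(u+v)=0.9509480372 cn(u+v)=-0.3093506594 dn(u+v)=0.8943947812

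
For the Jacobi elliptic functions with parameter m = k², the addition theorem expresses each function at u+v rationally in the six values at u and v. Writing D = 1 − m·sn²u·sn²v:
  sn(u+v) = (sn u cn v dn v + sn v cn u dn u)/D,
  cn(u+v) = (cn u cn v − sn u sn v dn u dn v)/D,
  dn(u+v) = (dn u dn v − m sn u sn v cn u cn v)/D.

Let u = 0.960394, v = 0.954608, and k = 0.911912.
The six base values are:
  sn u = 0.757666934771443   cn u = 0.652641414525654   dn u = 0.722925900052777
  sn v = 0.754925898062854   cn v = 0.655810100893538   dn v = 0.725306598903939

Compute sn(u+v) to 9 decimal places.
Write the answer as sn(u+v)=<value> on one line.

m = k² = 0.831583495744
D = 1 − m·sn²u·sn²v = 0.7279359371105276
sn(u+v) = (sn u·cn v·dn v + sn v·cn u·dn u)/D = 0.7165770568463503/0.7279359371105276 = 0.9843957693457679

sn(u+v)=0.984395769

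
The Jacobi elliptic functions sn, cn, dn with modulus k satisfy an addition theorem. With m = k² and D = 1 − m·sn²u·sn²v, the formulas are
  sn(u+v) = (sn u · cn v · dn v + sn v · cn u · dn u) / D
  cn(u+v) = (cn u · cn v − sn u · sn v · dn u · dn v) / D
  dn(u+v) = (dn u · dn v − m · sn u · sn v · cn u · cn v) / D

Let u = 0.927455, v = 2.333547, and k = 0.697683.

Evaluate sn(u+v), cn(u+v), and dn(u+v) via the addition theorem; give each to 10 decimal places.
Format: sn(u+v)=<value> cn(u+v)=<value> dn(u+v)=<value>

sn u = 0.7665294893284133, cn u = 0.642209110796415, dn u = 0.844982095991341
sn v = 0.9365485032761641, cn v = -0.3505380164991762, dn v = 0.7570007824158889
m = k² = 0.486761568489
D = 1 − m·sn²u·sn²v = 0.7491381822547809
sn(u+v) = (sn u·cn v·dn v + sn v·cn u·dn u)/D = 0.3048185264246502/0.7491381822547809 = 0.4068922578571517
cn(u+v) = (cn u·cn v − sn u·sn v·dn u·dn v)/D = -0.6843198682343676/0.7491381822547809 = -0.9134761575957575
dn(u+v) = (dn u·dn v − m·sn u·sn v·cn u·cn v)/D = 0.7183180974567488/0.7491381822547809 = 0.9588592791983065

sn(u+v)=0.4068922579 cn(u+v)=-0.9134761576 dn(u+v)=0.9588592792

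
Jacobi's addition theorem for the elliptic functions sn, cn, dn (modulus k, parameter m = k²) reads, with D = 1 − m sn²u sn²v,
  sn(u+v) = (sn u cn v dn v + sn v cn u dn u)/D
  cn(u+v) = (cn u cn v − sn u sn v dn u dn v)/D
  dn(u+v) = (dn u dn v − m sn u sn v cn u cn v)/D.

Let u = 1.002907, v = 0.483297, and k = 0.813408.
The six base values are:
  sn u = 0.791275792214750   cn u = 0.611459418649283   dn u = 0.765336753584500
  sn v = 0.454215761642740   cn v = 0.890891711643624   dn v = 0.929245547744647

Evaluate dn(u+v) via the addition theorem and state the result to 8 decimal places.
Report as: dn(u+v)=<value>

dn(u+v)=0.63600428

m = k² = 0.661632574464
D = 1 − m·sn²u·sn²v = 0.9145332796910983
dn(u+v) = (dn u·dn v − m·sn u·sn v·cn u·cn v)/D = 0.5816470761456992/0.9145332796910983 = 0.6360042756914893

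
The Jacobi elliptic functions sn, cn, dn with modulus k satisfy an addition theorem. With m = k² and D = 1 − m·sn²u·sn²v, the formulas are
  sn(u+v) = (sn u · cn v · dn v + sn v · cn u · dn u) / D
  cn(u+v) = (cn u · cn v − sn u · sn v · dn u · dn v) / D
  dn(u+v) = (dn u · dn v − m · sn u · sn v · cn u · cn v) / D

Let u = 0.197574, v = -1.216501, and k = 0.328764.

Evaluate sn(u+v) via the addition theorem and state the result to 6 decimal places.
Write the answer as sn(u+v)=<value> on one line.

sn u = 0.1961559617731701, cn u = 0.9805727095227781, dn u = 0.9979184167445224
sn v = -0.9292648452459915, cn v = 0.3694141948950304, dn v = 0.9521892439369366
m = k² = 0.108085767696
D = 1 − m·sn²u·sn²v = 0.9964087093774757
sn(u+v) = (sn u·cn v·dn v + sn v·cn u·dn u)/D = -0.8403166884560361/0.9964087093774757 = -0.843345386835327

sn(u+v)=-0.843345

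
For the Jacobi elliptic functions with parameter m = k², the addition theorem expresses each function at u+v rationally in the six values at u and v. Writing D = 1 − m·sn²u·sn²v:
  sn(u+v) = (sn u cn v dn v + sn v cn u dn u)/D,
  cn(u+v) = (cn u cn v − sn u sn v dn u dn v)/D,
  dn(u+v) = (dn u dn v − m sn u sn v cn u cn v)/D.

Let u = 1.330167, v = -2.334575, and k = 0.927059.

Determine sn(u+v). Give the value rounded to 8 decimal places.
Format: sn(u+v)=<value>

sn u = 0.8877937267013729, cn u = 0.460241565734439, dn u = 0.5679875226458325
sn v = -0.9994971580489103, cn v = 0.03170853279720871, dn v = 0.3760661066397707
m = k² = 0.859438389481
D = 1 − m·sn²u·sn²v = 0.3232908949968314
sn(u+v) = (sn u·cn v·dn v + sn v·cn u·dn u)/D = -0.2506935178200836/0.3232908949968314 = -0.7754425556047306

sn(u+v)=-0.77544256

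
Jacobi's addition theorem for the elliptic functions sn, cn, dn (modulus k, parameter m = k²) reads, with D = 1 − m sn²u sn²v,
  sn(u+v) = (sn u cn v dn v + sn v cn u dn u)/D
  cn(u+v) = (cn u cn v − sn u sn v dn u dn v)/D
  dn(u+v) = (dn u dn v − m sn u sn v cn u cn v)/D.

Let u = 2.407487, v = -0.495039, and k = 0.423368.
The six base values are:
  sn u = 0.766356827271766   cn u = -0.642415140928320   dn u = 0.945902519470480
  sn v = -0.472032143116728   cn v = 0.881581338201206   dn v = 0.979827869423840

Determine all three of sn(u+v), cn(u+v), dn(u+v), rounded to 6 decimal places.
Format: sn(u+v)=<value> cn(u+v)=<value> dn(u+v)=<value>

m = k² = 0.179240463424
D = 1 − m·sn²u·sn²v = 0.9765446852241667
sn(u+v) = (sn u·cn v·dn v + sn v·cn u·dn u)/D = 0.9488135108694959/0.9765446852241667 = 0.9716027594289707
cn(u+v) = (cn u·cn v − sn u·sn v·dn u·dn v)/D = -0.2310680502169604/0.9765446852241667 = -0.2366179998859126
dn(u+v) = (dn u·dn v − m·sn u·sn v·cn u·cn v)/D = 0.8901004542800354/0.9765446852241667 = 0.9114794926928634

sn(u+v)=0.971603 cn(u+v)=-0.236618 dn(u+v)=0.911479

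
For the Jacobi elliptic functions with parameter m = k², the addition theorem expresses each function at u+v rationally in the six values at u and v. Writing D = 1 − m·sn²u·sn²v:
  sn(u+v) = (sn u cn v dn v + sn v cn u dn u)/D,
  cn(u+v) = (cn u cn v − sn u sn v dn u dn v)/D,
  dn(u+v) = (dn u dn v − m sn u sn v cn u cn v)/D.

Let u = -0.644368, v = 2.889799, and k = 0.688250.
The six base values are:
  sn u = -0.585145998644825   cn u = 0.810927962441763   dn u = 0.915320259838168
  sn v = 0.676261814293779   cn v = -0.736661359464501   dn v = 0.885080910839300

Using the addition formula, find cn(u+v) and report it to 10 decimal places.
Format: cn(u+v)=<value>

cn(u+v)=-0.2989764592

m = k² = 0.4736880625
D = 1 − m·sn²u·sn²v = 0.9258261793405694
cn(u+v) = (cn u·cn v − sn u·sn v·dn u·dn v)/D = -0.2768002329703152/0.9258261793405694 = -0.2989764592393244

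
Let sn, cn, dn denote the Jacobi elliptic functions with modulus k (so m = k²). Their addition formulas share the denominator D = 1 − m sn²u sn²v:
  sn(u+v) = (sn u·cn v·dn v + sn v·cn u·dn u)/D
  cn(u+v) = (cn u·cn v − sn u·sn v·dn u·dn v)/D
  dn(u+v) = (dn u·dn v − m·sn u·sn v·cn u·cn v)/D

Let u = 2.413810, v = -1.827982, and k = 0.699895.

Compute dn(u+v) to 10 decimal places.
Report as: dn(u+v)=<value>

dn(u+v)=0.9257901845

sn u = 0.9145976957459437, cn u = -0.4043650021159227, dn u = 0.7682729798524589
sn v = -0.9999210738369687, cn v = 0.01256368165480527, dn v = 0.7142998742550347
m = k² = 0.489853011025
D = 1 − m·sn²u·sn²v = 0.5903080500557807
dn(u+v) = (dn u·dn v − m·sn u·sn v·cn u·cn v)/D = 0.5465013985924632/0.5903080500557807 = 0.9257901845330112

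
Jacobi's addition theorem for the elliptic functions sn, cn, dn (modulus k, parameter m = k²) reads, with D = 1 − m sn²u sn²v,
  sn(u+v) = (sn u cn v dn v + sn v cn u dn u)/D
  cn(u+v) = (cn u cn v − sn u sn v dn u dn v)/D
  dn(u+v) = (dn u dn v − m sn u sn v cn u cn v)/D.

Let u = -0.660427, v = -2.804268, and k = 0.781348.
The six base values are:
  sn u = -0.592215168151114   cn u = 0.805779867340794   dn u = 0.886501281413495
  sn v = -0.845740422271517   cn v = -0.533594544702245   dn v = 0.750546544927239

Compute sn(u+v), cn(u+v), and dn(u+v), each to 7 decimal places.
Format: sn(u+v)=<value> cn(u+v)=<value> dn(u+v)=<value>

m = k² = 0.610504697104
D = 1 − m·sn²u·sn²v = 0.8468481527822888
sn(u+v) = (sn u·cn v·dn v + sn v·cn u·dn u)/D = -0.3669586328442502/0.8468481527822888 = -0.4333228237419199
cn(u+v) = (cn u·cn v − sn u·sn v·dn u·dn v)/D = -0.7632123922289611/0.8468481527822888 = -0.9012387754775806
dn(u+v) = (dn u·dn v − m·sn u·sn v·cn u·cn v)/D = 0.796832518621382/0.8468481527822888 = 0.9409390762717233

sn(u+v)=-0.4333228 cn(u+v)=-0.9012388 dn(u+v)=0.9409391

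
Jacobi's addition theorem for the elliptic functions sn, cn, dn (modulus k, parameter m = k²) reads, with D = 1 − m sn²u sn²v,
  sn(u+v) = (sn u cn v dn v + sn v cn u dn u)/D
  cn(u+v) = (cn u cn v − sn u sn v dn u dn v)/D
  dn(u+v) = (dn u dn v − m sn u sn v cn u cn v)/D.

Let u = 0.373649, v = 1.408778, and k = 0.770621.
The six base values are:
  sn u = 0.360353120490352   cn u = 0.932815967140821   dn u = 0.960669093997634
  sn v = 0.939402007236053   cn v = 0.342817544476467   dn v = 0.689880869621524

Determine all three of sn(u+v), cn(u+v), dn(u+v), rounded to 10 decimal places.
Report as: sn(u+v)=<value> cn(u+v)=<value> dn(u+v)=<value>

sn(u+v)=0.9947429310 cn(u+v)=0.1024036197 dn(u+v)=0.6421610029

m = k² = 0.593856725641
D = 1 − m·sn²u·sn²v = 0.93194794859317
sn(u+v) = (sn u·cn v·dn v + sn v·cn u·dn u)/D = 0.9270486338788059/0.93194794859317 = 0.994742930952571
cn(u+v) = (cn u·cn v − sn u·sn v·dn u·dn v)/D = 0.09543484327255752/0.93194794859317 = 0.1024036196620444
dn(u+v) = (dn u·dn v − m·sn u·sn v·cn u·cn v)/D = 0.5984606293559957/0.93194794859317 = 0.6421610029394958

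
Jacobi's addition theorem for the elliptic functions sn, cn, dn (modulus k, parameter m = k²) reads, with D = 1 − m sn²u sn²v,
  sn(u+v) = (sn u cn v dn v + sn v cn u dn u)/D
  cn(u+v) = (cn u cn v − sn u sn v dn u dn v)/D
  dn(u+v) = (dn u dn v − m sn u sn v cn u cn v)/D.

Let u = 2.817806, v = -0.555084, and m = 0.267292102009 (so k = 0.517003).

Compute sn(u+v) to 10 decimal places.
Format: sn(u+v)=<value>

sn u = 0.5353013856487493, cn u = -0.8446611311777812, dn u = 0.9609412556236871
sn v = -0.5209323788209895, cn v = 0.853597947921564, dn v = 0.9630497375820857
m = k² = 0.267292102009
D = 1 − m·sn²u·sn²v = 0.9792152136049657
sn(u+v) = (sn u·cn v·dn v + sn v·cn u·dn u)/D = 0.862873443139585/0.9792152136049657 = 0.8811887633597212

sn(u+v)=0.8811887634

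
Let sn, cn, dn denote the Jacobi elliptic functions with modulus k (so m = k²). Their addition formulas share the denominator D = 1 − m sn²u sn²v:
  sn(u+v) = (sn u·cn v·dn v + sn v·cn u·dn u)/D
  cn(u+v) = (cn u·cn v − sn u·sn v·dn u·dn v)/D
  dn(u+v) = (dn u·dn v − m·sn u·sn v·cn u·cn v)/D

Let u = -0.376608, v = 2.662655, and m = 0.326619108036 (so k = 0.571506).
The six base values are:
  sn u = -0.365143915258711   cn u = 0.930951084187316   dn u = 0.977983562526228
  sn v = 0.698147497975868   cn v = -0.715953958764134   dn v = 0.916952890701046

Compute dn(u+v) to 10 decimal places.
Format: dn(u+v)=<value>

m = k² = 0.326619108036
D = 1 − m·sn²u·sn²v = 0.9787741986072001
dn(u+v) = (dn u·dn v − m·sn u·sn v·cn u·cn v)/D = 0.8412684563194091/0.9787741986072001 = 0.8595122935571225

dn(u+v)=0.8595122936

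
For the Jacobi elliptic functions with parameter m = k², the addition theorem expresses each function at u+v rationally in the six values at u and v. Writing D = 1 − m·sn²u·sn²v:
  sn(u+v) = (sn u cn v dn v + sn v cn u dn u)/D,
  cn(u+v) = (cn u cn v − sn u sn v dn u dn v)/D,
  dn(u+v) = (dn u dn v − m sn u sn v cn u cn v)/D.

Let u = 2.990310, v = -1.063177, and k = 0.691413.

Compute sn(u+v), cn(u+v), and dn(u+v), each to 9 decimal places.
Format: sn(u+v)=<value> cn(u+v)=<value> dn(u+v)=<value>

sn(u+v)=0.997826348 cn(u+v)=-0.065898248 dn(u+v)=0.723895049

sn u = 0.6120896728720992, cn u = -0.7907883612973364, dn u = 0.9060331345146358
sn v = -0.8345456541678706, cn v = 0.5509387907104753, dn v = 0.8167330441169697
m = k² = 0.478051936569
D = 1 − m·sn²u·sn²v = 0.8752601015805063
sn(u+v) = (sn u·cn v·dn v + sn v·cn u·dn u)/D = 0.8733575907677601/0.8752601015805063 = 0.9978263480657798
cn(u+v) = (cn u·cn v − sn u·sn v·dn u·dn v)/D = -0.05767810734630534/0.8752601015805063 = -0.06589824812321816
dn(u+v) = (dn u·dn v − m·sn u·sn v·cn u·cn v)/D = 0.6335964540098118/0.8752601015805063 = 0.7238950488725478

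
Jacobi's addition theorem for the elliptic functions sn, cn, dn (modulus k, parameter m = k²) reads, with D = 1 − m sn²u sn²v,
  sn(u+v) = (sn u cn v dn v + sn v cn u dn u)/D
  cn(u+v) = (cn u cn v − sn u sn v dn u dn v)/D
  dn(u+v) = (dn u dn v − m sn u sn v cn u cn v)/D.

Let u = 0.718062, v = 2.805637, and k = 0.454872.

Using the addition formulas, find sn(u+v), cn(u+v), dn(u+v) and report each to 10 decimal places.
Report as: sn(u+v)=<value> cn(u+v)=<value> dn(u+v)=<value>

sn(u+v)=-0.1959131311 cn(u+v)=-0.9806212547 dn(u+v)=0.9960213079

sn u = 0.649239887435324, cn u = 0.7605837025357353, dn u = 0.9553980739690145
sn v = 0.4934147773459706, cn v = -0.8697941466212717, dn v = 0.9744877793301769
m = k² = 0.206908536384
D = 1 − m·sn²u·sn²v = 0.978766914899079
sn(u+v) = (sn u·cn v·dn v + sn v·cn u·dn u)/D = -0.1917532908902476/0.978766914899079 = -0.1959131310747456
cn(u+v) = (cn u·cn v − sn u·sn v·dn u·dn v)/D = -0.9597996400988182/0.978766914899079 = -0.9806212546505861
dn(u+v) = (dn u·dn v − m·sn u·sn v·cn u·cn v)/D = 0.9748727027520183/0.978766914899079 = 0.9960213079459657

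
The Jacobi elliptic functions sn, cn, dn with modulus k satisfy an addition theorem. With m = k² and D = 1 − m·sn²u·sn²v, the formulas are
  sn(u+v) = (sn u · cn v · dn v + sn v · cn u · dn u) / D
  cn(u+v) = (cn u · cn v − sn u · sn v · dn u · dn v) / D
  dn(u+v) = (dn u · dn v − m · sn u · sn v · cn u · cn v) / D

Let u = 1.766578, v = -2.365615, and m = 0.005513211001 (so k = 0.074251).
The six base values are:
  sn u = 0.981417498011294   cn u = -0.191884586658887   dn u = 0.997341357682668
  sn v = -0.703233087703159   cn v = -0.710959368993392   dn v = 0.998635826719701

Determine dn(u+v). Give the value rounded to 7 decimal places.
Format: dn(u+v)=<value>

dn(u+v)=0.9991237

m = k² = 0.005513211001
D = 1 − m·sn²u·sn²v = 0.9973739027749557
dn(u+v) = (dn u·dn v − m·sn u·sn v·cn u·cn v)/D = 0.9964999011526674/0.9973739027749557 = 0.9991236971211533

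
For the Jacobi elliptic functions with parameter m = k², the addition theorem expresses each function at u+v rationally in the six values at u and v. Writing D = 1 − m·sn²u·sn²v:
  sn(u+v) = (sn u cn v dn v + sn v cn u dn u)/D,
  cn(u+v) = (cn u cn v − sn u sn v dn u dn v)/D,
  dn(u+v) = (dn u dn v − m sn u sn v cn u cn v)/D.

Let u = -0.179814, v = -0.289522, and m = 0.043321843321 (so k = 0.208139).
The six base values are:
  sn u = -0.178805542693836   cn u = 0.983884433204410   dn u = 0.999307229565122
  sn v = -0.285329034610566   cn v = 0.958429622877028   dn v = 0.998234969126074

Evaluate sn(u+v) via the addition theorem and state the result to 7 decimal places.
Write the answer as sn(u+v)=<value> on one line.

m = k² = 0.043321843321
D = 1 − m·sn²u·sn²v = 0.9998872385074851
sn(u+v) = (sn u·cn v·dn v + sn v·cn u·dn u)/D = -0.4516063645473079/0.9998872385074851 = -0.4516572940978956

sn(u+v)=-0.4516573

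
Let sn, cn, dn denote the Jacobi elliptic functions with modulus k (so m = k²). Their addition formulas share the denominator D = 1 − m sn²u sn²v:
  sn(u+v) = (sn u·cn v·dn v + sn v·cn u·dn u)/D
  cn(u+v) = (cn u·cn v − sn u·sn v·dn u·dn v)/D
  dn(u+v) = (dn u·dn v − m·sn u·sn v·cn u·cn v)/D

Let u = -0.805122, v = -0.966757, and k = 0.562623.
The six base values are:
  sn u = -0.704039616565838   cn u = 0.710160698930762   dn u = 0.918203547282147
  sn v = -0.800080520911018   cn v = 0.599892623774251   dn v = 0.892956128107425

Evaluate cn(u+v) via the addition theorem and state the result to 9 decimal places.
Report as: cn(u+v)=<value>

cn(u+v)=-0.039829038

m = k² = 0.316544640129
D = 1 − m·sn²u·sn²v = 0.8995623474384469
cn(u+v) = (cn u·cn v − sn u·sn v·dn u·dn v)/D = -0.03582870255336791/0.8995623474384469 = -0.03982903759299409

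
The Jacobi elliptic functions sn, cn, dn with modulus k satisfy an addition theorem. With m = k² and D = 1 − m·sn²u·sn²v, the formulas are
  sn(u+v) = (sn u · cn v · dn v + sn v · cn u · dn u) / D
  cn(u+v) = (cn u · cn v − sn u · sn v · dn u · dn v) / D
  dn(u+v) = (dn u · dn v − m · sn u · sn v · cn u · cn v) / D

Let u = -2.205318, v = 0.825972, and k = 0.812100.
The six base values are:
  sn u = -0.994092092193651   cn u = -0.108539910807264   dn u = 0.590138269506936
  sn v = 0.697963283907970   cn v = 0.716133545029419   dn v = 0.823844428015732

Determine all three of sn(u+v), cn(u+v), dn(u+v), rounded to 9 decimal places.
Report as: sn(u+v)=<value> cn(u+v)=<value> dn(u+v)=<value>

m = k² = 0.65950641
D = 1 − m·sn²u·sn²v = 0.6825046172790104
sn(u+v) = (sn u·cn v·dn v + sn v·cn u·dn u)/D = -0.631204097486467/0.6825046172790104 = -0.9248349117445287
cn(u+v) = (cn u·cn v − sn u·sn v·dn u·dn v)/D = 0.2596034281812611/0.6825046172790104 = 0.380368750055114
dn(u+v) = (dn u·dn v − m·sn u·sn v·cn u·cn v)/D = 0.450613940839559/0.6825046172790104 = 0.6602357397024705

sn(u+v)=-0.924834912 cn(u+v)=0.380368750 dn(u+v)=0.660235740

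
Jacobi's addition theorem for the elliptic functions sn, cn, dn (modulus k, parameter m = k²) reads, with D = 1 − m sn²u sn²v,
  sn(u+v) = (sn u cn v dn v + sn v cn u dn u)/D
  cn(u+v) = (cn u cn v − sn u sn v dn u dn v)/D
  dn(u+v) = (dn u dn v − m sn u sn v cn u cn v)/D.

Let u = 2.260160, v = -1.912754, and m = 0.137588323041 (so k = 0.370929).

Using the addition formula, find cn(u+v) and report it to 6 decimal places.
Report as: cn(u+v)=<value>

cn(u+v)=0.940578

sn u = 0.8305463420356829, cn u = -0.5569495252993277, dn u = 0.9513624863931228
sn v = -0.9654671050668968, cn v = -0.2605249873500537, dn v = 0.9336756643635217
m = k² = 0.137588323041
D = 1 − m·sn²u·sn²v = 0.9115323930785718
cn(u+v) = (cn u·cn v − sn u·sn v·dn u·dn v)/D = 0.857367234821076/0.9115323930785718 = 0.9405779118012903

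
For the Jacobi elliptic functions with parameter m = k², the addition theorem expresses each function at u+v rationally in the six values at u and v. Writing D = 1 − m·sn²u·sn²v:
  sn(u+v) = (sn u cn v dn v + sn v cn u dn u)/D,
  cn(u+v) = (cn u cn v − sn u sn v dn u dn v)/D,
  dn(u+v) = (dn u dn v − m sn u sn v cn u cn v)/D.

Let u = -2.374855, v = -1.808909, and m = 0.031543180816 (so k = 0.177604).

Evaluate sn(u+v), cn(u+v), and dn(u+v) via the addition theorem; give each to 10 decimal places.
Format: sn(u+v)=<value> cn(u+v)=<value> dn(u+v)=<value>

sn(u+v)=0.8481365235 cn(u+v)=-0.5297777247 dn(u+v)=0.9885898382

sn u = -0.7101135883311379, cn u = -0.7040871335761471, dn u = 0.9920151180162299
sn v = -0.975464604280651, cn v = -0.2201563212710299, dn v = 0.9848785100148881
m = k² = 0.031543180816
D = 1 − m·sn²u·sn²v = 0.984864939470485
sn(u+v) = (sn u·cn v·dn v + sn v·cn u·dn u)/D = 0.8352999258564596/0.984864939470485 = 0.8481365234765699
cn(u+v) = (cn u·cn v − sn u·sn v·dn u·dn v)/D = -0.521759506729293/0.984864939470485 = -0.5297777246591987
dn(u+v) = (dn u·dn v − m·sn u·sn v·cn u·cn v)/D = 0.9736274712067044/0.984864939470485 = 0.9885898382474429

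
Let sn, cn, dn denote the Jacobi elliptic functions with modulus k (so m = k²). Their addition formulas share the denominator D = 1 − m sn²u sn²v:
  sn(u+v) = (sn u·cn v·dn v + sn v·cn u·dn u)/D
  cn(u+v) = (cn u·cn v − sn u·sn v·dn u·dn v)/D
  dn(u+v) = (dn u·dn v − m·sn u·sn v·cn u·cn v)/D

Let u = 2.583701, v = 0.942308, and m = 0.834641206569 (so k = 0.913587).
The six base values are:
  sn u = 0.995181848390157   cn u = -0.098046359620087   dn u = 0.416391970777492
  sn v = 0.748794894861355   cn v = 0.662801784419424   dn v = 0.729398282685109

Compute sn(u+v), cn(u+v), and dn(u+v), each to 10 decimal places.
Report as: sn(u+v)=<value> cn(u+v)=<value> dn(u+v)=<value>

m = k² = 0.834641206569
D = 1 − m·sn²u·sn²v = 0.536520570173075
sn(u+v) = (sn u·cn v·dn v + sn v·cn u·dn u)/D = 0.4505470764632026/0.536520570173075 = 0.8397573206146814
cn(u+v) = (cn u·cn v − sn u·sn v·dn u·dn v)/D = -0.2913102368769463/0.536520570173075 = -0.5429619162280641
dn(u+v) = (dn u·dn v − m·sn u·sn v·cn u·cn v)/D = 0.344134097094774/0.536520570173075 = 0.6414182721526606

sn(u+v)=0.8397573206 cn(u+v)=-0.5429619162 dn(u+v)=0.6414182722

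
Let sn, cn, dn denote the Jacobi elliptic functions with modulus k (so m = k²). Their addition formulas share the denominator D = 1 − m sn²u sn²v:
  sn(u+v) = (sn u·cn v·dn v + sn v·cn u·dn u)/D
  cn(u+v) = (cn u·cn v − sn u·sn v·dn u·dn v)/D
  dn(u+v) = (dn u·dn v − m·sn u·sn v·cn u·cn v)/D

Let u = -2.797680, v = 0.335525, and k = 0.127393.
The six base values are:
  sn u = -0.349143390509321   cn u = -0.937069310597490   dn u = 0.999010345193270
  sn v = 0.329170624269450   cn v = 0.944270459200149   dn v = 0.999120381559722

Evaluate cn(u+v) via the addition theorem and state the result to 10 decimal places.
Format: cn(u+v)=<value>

cn(u+v)=-0.7702989719

m = k² = 0.016228976449
D = 1 − m·sn²u·sn²v = 0.9997856413949182
cn(u+v) = (cn u·cn v − sn u·sn v·dn u·dn v)/D = -0.7701338517243361/0.9997856413949182 = -0.7702989719374566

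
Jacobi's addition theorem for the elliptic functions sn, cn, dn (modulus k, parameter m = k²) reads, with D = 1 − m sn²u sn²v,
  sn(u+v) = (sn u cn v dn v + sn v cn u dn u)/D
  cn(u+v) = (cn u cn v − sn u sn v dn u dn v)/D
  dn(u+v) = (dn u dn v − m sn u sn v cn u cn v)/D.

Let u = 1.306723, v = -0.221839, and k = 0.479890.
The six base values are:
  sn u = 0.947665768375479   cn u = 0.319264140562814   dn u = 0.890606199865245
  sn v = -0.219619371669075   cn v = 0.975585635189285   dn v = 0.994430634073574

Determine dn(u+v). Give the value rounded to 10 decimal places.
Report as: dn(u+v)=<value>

dn(u+v)=0.9096490968

m = k² = 0.2302944121
D = 1 − m·sn²u·sn²v = 0.9900244907355604
dn(u+v) = (dn u·dn v − m·sn u·sn v·cn u·cn v)/D = 0.9005748838201909/0.9900244907355604 = 0.9096490968128365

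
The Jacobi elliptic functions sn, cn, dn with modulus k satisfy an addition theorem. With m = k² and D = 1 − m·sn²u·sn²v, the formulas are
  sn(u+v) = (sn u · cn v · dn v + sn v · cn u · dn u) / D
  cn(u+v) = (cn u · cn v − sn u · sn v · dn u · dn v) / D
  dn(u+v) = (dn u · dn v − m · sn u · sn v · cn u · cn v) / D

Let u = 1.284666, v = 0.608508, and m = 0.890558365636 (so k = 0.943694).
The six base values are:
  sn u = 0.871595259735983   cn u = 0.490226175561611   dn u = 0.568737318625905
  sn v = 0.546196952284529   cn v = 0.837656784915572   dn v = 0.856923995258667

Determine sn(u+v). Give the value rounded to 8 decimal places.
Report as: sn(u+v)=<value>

sn(u+v)=0.97463646

m = k² = 0.890558365636
D = 1 − m·sn²u·sn²v = 0.7981677080891537
sn(u+v) = (sn u·cn v·dn v + sn v·cn u·dn u)/D = 0.7779233523643684/0.7981677080891537 = 0.9746364635907769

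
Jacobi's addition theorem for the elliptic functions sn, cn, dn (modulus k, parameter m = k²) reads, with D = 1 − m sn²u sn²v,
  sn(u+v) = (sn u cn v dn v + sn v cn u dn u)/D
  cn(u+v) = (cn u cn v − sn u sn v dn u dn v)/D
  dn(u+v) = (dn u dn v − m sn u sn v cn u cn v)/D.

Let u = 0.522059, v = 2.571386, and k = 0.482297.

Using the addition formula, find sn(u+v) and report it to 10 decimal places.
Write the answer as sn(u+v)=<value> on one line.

sn u = 0.4941429266348544, cn u = 0.8693806807473587, dn u = 0.9711857892970127
sn v = 0.6926830655405139, cn v = -0.7212421027043527, dn v = 0.942545089374864
m = k² = 0.232610396209
D = 1 − m·sn²u·sn²v = 0.9727476832666956
sn(u+v) = (sn u·cn v·dn v + sn v·cn u·dn u)/D = 0.2489332615313834/0.9727476832666956 = 0.2559073291189058

sn(u+v)=0.2559073291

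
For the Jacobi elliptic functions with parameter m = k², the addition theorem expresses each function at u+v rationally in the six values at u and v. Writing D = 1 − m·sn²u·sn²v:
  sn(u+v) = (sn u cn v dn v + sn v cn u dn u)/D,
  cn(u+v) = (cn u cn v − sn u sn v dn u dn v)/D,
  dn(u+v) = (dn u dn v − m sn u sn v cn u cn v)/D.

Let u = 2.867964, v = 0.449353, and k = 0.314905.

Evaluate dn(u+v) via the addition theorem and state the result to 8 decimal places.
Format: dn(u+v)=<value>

dn(u+v)=0.99957085

sn u = 0.3480154406183936, cn u = -0.9374888015817498, dn u = 0.9939766782286769
sn v = 0.4330862786997508, cn v = 0.9013524700149225, dn v = 0.9906564557923625
m = k² = 0.099165159025
D = 1 − m·sn²u·sn²v = 0.9977472915537567
dn(u+v) = (dn u·dn v − m·sn u·sn v·cn u·cn v)/D = 0.9973191061361201/0.9977472915537567 = 0.9995708478276401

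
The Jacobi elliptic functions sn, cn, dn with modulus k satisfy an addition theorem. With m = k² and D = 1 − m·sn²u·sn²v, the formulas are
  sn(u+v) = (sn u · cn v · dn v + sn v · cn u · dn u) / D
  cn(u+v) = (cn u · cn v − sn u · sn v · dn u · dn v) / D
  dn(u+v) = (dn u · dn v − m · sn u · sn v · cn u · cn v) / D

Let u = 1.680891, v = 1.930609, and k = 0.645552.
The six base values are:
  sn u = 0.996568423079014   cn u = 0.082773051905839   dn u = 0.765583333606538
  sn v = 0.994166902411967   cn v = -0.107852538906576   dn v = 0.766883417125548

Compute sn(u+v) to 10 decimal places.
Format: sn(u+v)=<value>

sn(u+v)=-0.0328742783

m = k² = 0.416737384704
D = 1 − m·sn²u·sn²v = 0.5909321883945906
sn(u+v) = (sn u·cn v·dn v + sn v·cn u·dn u)/D = -0.01942646919741084/0.5909321883945906 = -0.03287427826564587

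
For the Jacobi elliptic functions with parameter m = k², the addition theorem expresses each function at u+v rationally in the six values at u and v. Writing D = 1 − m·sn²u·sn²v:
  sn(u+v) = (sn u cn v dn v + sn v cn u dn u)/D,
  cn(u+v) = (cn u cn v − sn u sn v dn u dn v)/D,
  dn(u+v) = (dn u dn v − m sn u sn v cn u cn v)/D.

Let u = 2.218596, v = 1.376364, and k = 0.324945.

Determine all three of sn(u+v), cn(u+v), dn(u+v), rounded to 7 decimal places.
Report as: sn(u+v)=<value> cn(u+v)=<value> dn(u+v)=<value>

sn u = 0.8395452402914937, cn u = -0.5432897840967545, dn u = 0.9620690573076056
sn v = 0.9746076071554587, cn v = 0.2239196554005724, dn v = 0.9485278031753383
m = k² = 0.105589253025
D = 1 − m·sn²u·sn²v = 0.9293084476140015
sn(u+v) = (sn u·cn v·dn v + sn v·cn u·dn u)/D = -0.3310957488085003/0.9293084476140015 = -0.3562818670793194
cn(u+v) = (cn u·cn v − sn u·sn v·dn u·dn v)/D = -0.8683258581475527/0.9293084476140015 = -0.9343785267173439
dn(u+v) = (dn u·dn v − m·sn u·sn v·cn u·cn v)/D = 0.9230596041633214/0.9293084476140015 = 0.9932758133569925

sn(u+v)=-0.3562819 cn(u+v)=-0.9343785 dn(u+v)=0.9932758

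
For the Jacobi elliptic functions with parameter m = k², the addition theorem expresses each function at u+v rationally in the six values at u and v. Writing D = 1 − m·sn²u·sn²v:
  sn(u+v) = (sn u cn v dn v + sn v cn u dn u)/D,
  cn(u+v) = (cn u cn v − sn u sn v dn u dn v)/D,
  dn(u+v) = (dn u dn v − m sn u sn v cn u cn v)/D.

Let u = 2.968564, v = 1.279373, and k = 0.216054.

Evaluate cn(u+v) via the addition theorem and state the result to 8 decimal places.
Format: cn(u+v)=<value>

sn u = 0.2090597910217994, cn u = -0.9779028600929243, dn u = 0.9989793958532559
sn v = 0.9544018125726618, cn v = 0.2985250075923584, dn v = 0.9785093762590611
m = k² = 0.046679330916
D = 1 − m·sn²u·sn²v = 0.9981416472391869
cn(u+v) = (cn u·cn v − sn u·sn v·dn u·dn v)/D = -0.4869682797857866/0.9981416472391869 = -0.4878749234967983

cn(u+v)=-0.48787492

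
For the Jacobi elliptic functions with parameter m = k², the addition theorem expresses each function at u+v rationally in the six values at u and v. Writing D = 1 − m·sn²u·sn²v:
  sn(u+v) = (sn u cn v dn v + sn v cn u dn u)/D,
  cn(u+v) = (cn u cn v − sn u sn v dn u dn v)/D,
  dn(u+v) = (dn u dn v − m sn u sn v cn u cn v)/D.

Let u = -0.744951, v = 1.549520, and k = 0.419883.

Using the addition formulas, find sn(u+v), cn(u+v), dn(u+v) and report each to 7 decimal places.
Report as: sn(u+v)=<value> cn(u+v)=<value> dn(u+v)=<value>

sn u = -0.6699286716840844, cn u = 0.7424254675424317, dn u = 0.9596223224580319
sn v = 0.9960167784988116, cn v = 0.0891660078104278, dn v = 0.9083501344805922
m = k² = 0.176301733689
D = 1 − m·sn²u·sn²v = 0.9215040911468337
sn(u+v) = (sn u·cn v·dn v + sn v·cn u·dn u)/D = 0.6553500402061862/0.9215040911468337 = 0.7111743143653194
cn(u+v) = (cn u·cn v − sn u·sn v·dn u·dn v)/D = 0.6478318568904295/0.9215040911468337 = 0.7030157143243797
dn(u+v) = (dn u·dn v − m·sn u·sn v·cn u·cn v)/D = 0.8794606719301194/0.9215040911468337 = 0.9543752223992948

sn(u+v)=0.7111743 cn(u+v)=0.7030157 dn(u+v)=0.9543752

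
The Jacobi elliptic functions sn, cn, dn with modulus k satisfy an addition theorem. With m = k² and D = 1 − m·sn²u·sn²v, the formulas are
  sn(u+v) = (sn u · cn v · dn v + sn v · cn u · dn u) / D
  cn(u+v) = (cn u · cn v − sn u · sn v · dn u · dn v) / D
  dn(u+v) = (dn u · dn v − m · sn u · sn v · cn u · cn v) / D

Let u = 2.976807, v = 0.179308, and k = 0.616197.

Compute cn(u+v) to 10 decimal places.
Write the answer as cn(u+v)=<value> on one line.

sn u = 0.5147274969187291, cn u = -0.8573538382230406, dn u = 0.9483675162575592
sn v = 0.1779922343031693, cn v = 0.9840318920277765, dn v = 0.9939671396583273
m = k² = 0.379698742809
D = 1 − m·sn²u·sn²v = 0.9968128976785373
cn(u+v) = (cn u·cn v − sn u·sn v·dn u·dn v)/D = -0.9300264003730808/0.9968128976785373 = -0.9329999667329801

cn(u+v)=-0.9329999667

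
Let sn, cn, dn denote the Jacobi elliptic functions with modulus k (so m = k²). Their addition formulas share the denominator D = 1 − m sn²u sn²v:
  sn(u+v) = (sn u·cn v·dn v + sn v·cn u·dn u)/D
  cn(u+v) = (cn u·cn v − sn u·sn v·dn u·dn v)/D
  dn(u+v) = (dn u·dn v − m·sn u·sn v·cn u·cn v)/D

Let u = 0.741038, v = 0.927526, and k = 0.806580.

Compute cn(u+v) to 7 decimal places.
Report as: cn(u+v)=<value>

sn u = 0.6456872503683717, cn u = 0.7636019740098448, dn u = 0.8536796842044806
sn v = 0.7548948216972882, cn v = 0.6558458722707794, dn v = 0.7932599906774771
m = k² = 0.6505712964
D = 1 − m·sn²u·sn²v = 0.8454346247619521
cn(u+v) = (cn u·cn v − sn u·sn v·dn u·dn v)/D = 0.1707252457399177/0.8454346247619521 = 0.2019378444406492

cn(u+v)=0.2019378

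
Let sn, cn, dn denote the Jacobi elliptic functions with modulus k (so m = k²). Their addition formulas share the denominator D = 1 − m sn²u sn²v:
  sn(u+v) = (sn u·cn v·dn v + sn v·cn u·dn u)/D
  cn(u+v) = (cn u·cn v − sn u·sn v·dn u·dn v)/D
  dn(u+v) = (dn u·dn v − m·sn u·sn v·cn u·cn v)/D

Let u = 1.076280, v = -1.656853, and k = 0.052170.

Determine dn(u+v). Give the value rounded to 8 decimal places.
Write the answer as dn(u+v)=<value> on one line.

sn u = 0.8799856208346946, cn u = 0.4750003232884975, dn u = 0.9989456329082505
sn v = -0.9964006378323477, cn v = -0.08476891486441691, dn v = 0.998648010397679
m = k² = 0.0027217089
D = 1 − m·sn²u·sn²v = 0.9979075223946896
dn(u+v) = (dn u·dn v − m·sn u·sn v·cn u·cn v)/D = 0.9974989780068175/0.9979075223946896 = 0.9995905989495983

dn(u+v)=0.99959060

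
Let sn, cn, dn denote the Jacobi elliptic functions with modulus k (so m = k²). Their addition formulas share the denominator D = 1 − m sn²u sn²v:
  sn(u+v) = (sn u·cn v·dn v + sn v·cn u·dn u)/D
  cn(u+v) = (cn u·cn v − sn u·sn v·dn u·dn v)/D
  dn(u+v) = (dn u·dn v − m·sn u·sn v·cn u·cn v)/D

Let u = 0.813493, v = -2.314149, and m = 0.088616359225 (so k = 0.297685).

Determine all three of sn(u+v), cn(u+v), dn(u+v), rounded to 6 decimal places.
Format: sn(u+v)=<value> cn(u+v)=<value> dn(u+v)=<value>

sn(u+v)=-0.994806 cn(u+v)=0.101788 dn(u+v)=0.955145

sn u = 0.7218974146237981, cn u = 0.6920000886990378, dn u = 0.9766364911764347
sn v = -0.7780667605700335, cn v = -0.6281815948402612, dn v = 0.9728066250851221
m = k² = 0.088616359225
D = 1 − m·sn²u·sn²v = 0.9720424827877172
sn(u+v) = (sn u·cn v·dn v + sn v·cn u·dn u)/D = -0.966993778922392/0.9720424827877172 = -0.99480608722898
cn(u+v) = (cn u·cn v − sn u·sn v·dn u·dn v)/D = 0.09894250789979706/0.9720424827877172 = 0.1017882547849557
dn(u+v) = (dn u·dn v − m·sn u·sn v·cn u·cn v)/D = 0.9284414207707127/0.9720424827877172 = 0.9551449007743353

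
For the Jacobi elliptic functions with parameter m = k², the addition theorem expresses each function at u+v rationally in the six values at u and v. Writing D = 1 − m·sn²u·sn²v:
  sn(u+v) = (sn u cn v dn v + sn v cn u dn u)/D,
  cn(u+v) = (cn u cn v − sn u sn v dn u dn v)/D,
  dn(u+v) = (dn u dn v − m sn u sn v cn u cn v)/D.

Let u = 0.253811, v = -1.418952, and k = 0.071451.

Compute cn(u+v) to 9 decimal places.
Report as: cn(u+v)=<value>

cn(u+v)=0.395561938

sn u = 0.2510813850540318, cn u = 0.9679659798150703, dn u = 0.9998390649621364
sn v = -0.9882473753005928, cn v = 0.1528630930325866, dn v = 0.9975039095199179
m = k² = 0.005105245401
D = 1 − m·sn²u·sn²v = 0.9996856763975099
cn(u+v) = (cn u·cn v − sn u·sn v·dn u·dn v)/D = 0.3954376039446517/0.9996856763975099 = 0.395561938398137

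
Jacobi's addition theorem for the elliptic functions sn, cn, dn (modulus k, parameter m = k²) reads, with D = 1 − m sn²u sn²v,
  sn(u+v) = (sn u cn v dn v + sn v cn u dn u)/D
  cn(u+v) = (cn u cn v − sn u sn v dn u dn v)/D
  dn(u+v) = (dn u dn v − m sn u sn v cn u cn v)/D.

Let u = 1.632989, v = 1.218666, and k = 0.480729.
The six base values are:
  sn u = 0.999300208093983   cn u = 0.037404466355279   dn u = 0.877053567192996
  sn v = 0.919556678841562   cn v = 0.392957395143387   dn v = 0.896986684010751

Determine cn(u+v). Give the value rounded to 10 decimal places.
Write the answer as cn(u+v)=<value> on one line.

cn(u+v)=-0.8799255516

m = k² = 0.231100371441
D = 1 − m·sn²u·sn²v = 0.8048585151110943
cn(u+v) = (cn u·cn v − sn u·sn v·dn u·dn v)/D = -0.7082155728739525/0.8048585151110943 = -0.8799255516060457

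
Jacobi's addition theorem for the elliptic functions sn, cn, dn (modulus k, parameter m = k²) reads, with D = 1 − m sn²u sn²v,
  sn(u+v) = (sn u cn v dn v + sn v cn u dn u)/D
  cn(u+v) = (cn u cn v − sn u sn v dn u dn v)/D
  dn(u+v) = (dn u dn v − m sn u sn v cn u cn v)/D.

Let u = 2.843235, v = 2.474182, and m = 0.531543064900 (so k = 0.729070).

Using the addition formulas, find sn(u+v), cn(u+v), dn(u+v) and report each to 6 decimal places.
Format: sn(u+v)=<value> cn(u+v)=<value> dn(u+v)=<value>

sn(u+v)=-0.974452 cn(u+v)=-0.224597 dn(u+v)=0.703754

sn u = 0.7594932241907067, cn u = -0.6505152130491684, dn u = 0.8327004481898797
sn v = 0.913995089256779, cn v = -0.4057252479381739, dn v = 0.745624450590435
m = k² = 0.5315430649
D = 1 − m·sn²u·sn²v = 0.7438620152422335
sn(u+v) = (sn u·cn v·dn v + sn v·cn u·dn u)/D = -0.7248576750971823/0.7438620152422335 = -0.9744517938063251
cn(u+v) = (cn u·cn v − sn u·sn v·dn u·dn v)/D = -0.1670689934516408/0.7438620152422335 = -0.2245967531992288
dn(u+v) = (dn u·dn v − m·sn u·sn v·cn u·cn v)/D = 0.5234959967343277/0.7438620152422335 = 0.7037541721549727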